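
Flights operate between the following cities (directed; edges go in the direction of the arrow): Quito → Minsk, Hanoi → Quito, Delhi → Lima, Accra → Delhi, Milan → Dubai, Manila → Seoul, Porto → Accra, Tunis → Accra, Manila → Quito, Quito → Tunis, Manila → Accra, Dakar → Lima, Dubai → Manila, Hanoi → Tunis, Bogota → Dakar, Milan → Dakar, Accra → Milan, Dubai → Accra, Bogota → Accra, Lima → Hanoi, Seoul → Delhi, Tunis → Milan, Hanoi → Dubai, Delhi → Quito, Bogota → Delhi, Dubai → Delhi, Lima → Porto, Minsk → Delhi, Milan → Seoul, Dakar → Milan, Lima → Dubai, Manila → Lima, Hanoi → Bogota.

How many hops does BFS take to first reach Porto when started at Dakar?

2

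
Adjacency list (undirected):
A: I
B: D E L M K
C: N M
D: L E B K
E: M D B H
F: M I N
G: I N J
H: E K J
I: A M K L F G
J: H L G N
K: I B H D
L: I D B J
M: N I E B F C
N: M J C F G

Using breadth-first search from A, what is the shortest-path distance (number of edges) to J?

Level 0: A
Level 1: I
Level 2: F, G, K, L, M
Level 3: B, C, D, E, H, J, N
J first appears at level 3.

3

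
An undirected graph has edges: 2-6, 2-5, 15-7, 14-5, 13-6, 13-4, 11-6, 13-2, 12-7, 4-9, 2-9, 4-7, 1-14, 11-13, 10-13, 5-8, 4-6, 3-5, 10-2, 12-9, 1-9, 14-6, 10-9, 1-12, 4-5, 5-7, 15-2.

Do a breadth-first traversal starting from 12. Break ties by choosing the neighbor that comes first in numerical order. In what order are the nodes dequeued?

Visit 12; enqueue 1, 7, 9 → queue [1, 7, 9]
Visit 1; enqueue 14 → queue [7, 9, 14]
Visit 7; enqueue 4, 5, 15 → queue [9, 14, 4, 5, 15]
Visit 9; enqueue 2, 10 → queue [14, 4, 5, 15, 2, 10]
Visit 14; enqueue 6 → queue [4, 5, 15, 2, 10, 6]
Visit 4; enqueue 13 → queue [5, 15, 2, 10, 6, 13]
Visit 5; enqueue 3, 8 → queue [15, 2, 10, 6, 13, 3, 8]
Visit 15 → queue [2, 10, 6, 13, 3, 8]
Visit 2 → queue [10, 6, 13, 3, 8]
Visit 10 → queue [6, 13, 3, 8]
Visit 6; enqueue 11 → queue [13, 3, 8, 11]
Visit 13 → queue [3, 8, 11]
Visit 3 → queue [8, 11]
Visit 8 → queue [11]
Visit 11 → queue []

12, 1, 7, 9, 14, 4, 5, 15, 2, 10, 6, 13, 3, 8, 11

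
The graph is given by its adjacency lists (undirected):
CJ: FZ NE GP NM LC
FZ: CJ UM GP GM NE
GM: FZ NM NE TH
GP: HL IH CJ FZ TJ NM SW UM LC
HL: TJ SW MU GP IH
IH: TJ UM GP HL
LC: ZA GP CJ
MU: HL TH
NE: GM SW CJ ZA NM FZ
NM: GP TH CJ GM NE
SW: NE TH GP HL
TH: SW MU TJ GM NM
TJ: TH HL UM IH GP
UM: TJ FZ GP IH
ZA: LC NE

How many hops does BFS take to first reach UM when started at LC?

2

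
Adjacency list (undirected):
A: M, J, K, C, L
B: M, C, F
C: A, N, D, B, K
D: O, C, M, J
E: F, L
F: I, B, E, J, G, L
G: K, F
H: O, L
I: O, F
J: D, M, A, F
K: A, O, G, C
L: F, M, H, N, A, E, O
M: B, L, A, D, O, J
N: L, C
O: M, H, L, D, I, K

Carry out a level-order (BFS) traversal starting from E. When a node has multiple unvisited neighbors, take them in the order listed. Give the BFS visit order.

Visit E; enqueue F, L → queue [F, L]
Visit F; enqueue I, B, J, G → queue [L, I, B, J, G]
Visit L; enqueue M, H, N, A, O → queue [I, B, J, G, M, H, N, A, O]
Visit I → queue [B, J, G, M, H, N, A, O]
Visit B; enqueue C → queue [J, G, M, H, N, A, O, C]
Visit J; enqueue D → queue [G, M, H, N, A, O, C, D]
Visit G; enqueue K → queue [M, H, N, A, O, C, D, K]
Visit M → queue [H, N, A, O, C, D, K]
Visit H → queue [N, A, O, C, D, K]
Visit N → queue [A, O, C, D, K]
Visit A → queue [O, C, D, K]
Visit O → queue [C, D, K]
Visit C → queue [D, K]
Visit D → queue [K]
Visit K → queue []

E -> F -> L -> I -> B -> J -> G -> M -> H -> N -> A -> O -> C -> D -> K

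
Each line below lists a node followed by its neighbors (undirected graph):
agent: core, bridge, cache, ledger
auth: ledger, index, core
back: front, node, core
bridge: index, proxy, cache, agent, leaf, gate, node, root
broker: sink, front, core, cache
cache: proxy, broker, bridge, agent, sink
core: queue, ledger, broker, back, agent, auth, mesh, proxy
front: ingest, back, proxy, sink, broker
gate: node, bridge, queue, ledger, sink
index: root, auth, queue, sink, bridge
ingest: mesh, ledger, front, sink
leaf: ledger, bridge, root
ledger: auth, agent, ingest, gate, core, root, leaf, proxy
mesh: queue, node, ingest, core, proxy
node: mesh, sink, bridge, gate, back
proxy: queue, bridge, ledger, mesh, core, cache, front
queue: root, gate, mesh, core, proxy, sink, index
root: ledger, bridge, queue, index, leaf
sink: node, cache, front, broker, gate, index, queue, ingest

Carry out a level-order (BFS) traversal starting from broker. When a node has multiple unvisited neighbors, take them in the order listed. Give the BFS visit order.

Visit broker; enqueue sink, front, core, cache → queue [sink, front, core, cache]
Visit sink; enqueue node, gate, index, queue, ingest → queue [front, core, cache, node, gate, index, queue, ingest]
Visit front; enqueue back, proxy → queue [core, cache, node, gate, index, queue, ingest, back, proxy]
Visit core; enqueue ledger, agent, auth, mesh → queue [cache, node, gate, index, queue, ingest, back, proxy, ledger, agent, auth, mesh]
Visit cache; enqueue bridge → queue [node, gate, index, queue, ingest, back, proxy, ledger, agent, auth, mesh, bridge]
Visit node → queue [gate, index, queue, ingest, back, proxy, ledger, agent, auth, mesh, bridge]
Visit gate → queue [index, queue, ingest, back, proxy, ledger, agent, auth, mesh, bridge]
Visit index; enqueue root → queue [queue, ingest, back, proxy, ledger, agent, auth, mesh, bridge, root]
Visit queue → queue [ingest, back, proxy, ledger, agent, auth, mesh, bridge, root]
Visit ingest → queue [back, proxy, ledger, agent, auth, mesh, bridge, root]
Visit back → queue [proxy, ledger, agent, auth, mesh, bridge, root]
Visit proxy → queue [ledger, agent, auth, mesh, bridge, root]
Visit ledger; enqueue leaf → queue [agent, auth, mesh, bridge, root, leaf]
Visit agent → queue [auth, mesh, bridge, root, leaf]
Visit auth → queue [mesh, bridge, root, leaf]
Visit mesh → queue [bridge, root, leaf]
Visit bridge → queue [root, leaf]
Visit root → queue [leaf]
Visit leaf → queue []

broker, sink, front, core, cache, node, gate, index, queue, ingest, back, proxy, ledger, agent, auth, mesh, bridge, root, leaf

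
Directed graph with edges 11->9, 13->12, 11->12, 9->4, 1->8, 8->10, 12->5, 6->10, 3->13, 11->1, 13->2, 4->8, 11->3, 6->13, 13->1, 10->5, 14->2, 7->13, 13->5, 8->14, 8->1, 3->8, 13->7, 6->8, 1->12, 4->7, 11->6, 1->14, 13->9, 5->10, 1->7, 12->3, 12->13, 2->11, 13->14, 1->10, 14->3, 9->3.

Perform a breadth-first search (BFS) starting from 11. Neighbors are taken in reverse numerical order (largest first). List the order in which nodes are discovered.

11 12 9 6 3 1 13 5 4 10 8 14 7 2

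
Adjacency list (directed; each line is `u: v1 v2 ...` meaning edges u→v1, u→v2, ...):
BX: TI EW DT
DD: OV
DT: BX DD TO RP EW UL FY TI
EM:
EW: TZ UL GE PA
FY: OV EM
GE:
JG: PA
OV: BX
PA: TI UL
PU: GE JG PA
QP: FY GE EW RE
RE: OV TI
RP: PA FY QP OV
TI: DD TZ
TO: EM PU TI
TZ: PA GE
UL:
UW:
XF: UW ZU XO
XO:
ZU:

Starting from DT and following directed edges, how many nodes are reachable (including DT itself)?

18

BFS from DT visits: DT, BX, DD, TO, RP, EW, UL, FY, TI, OV, EM, PU, PA, QP, TZ, GE, JG, RE
Reachable nodes: 18 of 22 total.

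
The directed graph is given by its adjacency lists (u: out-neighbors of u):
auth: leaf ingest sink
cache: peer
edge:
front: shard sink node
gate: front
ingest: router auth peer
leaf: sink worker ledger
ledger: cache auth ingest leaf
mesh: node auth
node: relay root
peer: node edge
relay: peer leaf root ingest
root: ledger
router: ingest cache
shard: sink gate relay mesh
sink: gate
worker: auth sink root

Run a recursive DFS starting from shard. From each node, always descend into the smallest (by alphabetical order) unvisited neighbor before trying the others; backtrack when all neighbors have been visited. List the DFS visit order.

Visit shard
shard → gate
gate → front
front → node
node → relay
relay → ingest
ingest → auth
auth → leaf
leaf → ledger
ledger → cache
cache → peer
peer → edge
leaf → sink
leaf → worker
worker → root
ingest → router
shard → mesh

shard → gate → front → node → relay → ingest → auth → leaf → ledger → cache → peer → edge → sink → worker → root → router → mesh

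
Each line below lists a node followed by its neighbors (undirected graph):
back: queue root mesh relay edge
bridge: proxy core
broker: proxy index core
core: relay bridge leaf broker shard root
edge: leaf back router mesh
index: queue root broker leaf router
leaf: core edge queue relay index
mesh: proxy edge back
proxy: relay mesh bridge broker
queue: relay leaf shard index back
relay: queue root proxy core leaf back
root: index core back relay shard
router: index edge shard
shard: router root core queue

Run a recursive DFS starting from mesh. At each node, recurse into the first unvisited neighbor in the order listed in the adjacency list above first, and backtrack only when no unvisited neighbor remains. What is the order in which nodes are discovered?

mesh, proxy, relay, queue, leaf, core, bridge, broker, index, root, back, edge, router, shard

Visit mesh
mesh → proxy
proxy → relay
relay → queue
queue → leaf
leaf → core
core → bridge
core → broker
broker → index
index → root
root → back
back → edge
edge → router
router → shard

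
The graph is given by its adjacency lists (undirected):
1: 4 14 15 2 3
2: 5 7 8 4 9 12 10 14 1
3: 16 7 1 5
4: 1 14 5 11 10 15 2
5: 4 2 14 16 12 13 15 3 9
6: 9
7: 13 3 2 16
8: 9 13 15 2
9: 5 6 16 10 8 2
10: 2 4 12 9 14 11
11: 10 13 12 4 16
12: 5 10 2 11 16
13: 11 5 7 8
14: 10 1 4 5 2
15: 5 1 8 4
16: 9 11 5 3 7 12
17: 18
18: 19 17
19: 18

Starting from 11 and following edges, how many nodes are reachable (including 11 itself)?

16

BFS from 11 visits: 11, 4, 10, 12, 13, 16, 1, 2, 5, 14, 15, 9, 7, 8, 3, 6
Reachable nodes: 16 of 19 total.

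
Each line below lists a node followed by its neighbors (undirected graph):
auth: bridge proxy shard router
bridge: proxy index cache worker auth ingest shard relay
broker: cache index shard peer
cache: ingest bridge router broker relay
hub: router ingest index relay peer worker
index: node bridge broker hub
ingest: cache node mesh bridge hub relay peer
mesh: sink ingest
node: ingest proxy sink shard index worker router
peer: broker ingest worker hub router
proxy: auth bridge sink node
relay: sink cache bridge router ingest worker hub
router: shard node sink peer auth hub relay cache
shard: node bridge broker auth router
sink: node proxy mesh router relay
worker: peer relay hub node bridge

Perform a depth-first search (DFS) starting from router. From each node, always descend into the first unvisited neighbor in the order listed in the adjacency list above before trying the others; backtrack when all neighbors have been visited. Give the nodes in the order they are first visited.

Visit router
router → shard
shard → node
node → ingest
ingest → cache
cache → bridge
bridge → proxy
proxy → auth
proxy → sink
sink → mesh
sink → relay
relay → worker
worker → peer
peer → broker
broker → index
index → hub

router, shard, node, ingest, cache, bridge, proxy, auth, sink, mesh, relay, worker, peer, broker, index, hub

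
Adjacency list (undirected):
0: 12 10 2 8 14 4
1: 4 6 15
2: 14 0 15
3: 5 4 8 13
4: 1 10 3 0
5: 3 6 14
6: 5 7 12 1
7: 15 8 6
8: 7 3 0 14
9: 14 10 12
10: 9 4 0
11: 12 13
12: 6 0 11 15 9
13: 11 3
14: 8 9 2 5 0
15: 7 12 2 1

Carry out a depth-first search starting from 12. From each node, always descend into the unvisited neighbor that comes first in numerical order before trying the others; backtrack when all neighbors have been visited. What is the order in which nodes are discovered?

12 → 0 → 2 → 14 → 5 → 3 → 4 → 1 → 6 → 7 → 8 → 15 → 10 → 9 → 13 → 11

Visit 12
12 → 0
0 → 2
2 → 14
14 → 5
5 → 3
3 → 4
4 → 1
1 → 6
6 → 7
7 → 8
7 → 15
4 → 10
10 → 9
3 → 13
13 → 11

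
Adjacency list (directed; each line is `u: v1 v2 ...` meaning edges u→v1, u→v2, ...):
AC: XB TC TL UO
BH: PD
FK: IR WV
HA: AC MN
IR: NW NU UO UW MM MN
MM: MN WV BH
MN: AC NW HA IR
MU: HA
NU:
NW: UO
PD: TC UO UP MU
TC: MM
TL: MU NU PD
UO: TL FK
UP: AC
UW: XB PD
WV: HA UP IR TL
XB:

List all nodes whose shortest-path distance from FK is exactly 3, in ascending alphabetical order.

AC, BH, MU, PD, XB

Level 0: FK
Level 1: IR, WV
Level 2: HA, MM, MN, NU, NW, TL, UO, UP, UW
Level 3: AC, BH, MU, PD, XB
Level 4: TC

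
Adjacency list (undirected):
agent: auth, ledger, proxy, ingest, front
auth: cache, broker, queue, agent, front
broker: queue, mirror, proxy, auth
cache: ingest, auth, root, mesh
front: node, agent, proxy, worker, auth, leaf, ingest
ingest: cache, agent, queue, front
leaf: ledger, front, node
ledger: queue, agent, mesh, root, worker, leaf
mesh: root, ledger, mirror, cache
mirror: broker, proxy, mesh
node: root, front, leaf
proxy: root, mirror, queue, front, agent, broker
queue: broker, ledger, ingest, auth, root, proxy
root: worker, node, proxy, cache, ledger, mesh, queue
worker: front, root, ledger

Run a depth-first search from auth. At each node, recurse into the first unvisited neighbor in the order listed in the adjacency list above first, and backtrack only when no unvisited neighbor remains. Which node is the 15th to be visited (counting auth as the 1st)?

Visit auth
auth → cache
cache → ingest
ingest → agent
agent → ledger
ledger → queue
queue → broker
broker → mirror
mirror → proxy
proxy → root
root → worker
worker → front
front → node
node → leaf
root → mesh

Visit order: auth, cache, ingest, agent, ledger, queue, broker, mirror, proxy, root, worker, front, node, leaf, mesh

mesh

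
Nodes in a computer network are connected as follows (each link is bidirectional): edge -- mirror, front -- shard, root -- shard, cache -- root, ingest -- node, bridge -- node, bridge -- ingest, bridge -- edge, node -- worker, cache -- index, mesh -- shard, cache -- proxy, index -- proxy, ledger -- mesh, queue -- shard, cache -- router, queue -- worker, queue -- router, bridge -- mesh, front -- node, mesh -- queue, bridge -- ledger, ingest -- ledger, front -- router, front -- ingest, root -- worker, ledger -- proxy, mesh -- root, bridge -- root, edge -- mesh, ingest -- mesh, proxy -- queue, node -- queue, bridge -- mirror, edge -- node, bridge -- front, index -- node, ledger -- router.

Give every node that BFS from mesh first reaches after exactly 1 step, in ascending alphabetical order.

Level 0: mesh
Level 1: bridge, edge, ingest, ledger, queue, root, shard
Level 2: cache, front, mirror, node, proxy, router, worker
Level 3: index

bridge, edge, ingest, ledger, queue, root, shard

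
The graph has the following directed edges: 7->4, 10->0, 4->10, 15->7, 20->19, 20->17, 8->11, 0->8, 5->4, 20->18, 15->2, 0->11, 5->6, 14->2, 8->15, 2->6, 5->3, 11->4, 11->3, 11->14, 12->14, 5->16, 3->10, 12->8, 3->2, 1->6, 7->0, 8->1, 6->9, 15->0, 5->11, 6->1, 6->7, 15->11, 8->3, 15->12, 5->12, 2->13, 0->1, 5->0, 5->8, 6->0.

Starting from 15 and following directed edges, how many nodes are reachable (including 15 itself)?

BFS from 15 visits: 15, 12, 11, 7, 2, 0, 14, 8, 4, 3, 13, 6, 1, 10, 9
Reachable nodes: 15 of 21 total.

15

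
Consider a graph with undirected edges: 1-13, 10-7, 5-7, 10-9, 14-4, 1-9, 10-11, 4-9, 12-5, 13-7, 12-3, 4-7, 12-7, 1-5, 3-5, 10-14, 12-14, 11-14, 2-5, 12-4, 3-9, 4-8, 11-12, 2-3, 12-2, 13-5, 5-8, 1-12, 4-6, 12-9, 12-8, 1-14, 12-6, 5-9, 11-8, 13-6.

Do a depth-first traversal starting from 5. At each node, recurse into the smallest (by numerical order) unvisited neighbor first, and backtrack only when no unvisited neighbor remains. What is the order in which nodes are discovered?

Visit 5
5 → 1
1 → 9
9 → 3
3 → 2
2 → 12
12 → 4
4 → 6
6 → 13
13 → 7
7 → 10
10 → 11
11 → 8
11 → 14

5 -> 1 -> 9 -> 3 -> 2 -> 12 -> 4 -> 6 -> 13 -> 7 -> 10 -> 11 -> 8 -> 14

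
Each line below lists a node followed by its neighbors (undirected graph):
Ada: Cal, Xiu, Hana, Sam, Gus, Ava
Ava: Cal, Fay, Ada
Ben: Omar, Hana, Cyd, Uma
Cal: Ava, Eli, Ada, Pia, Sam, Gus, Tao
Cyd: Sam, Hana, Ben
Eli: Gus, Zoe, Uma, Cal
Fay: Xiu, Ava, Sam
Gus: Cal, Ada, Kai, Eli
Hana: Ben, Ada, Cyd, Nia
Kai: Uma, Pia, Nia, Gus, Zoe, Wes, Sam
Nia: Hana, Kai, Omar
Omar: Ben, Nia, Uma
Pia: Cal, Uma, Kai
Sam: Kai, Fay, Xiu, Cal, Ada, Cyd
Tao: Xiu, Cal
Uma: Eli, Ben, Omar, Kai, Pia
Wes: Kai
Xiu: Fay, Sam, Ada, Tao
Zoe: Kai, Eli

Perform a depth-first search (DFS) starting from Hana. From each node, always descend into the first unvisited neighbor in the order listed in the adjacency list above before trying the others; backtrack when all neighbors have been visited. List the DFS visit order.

Hana, Ben, Omar, Nia, Kai, Uma, Eli, Gus, Cal, Ava, Fay, Xiu, Sam, Ada, Cyd, Tao, Pia, Zoe, Wes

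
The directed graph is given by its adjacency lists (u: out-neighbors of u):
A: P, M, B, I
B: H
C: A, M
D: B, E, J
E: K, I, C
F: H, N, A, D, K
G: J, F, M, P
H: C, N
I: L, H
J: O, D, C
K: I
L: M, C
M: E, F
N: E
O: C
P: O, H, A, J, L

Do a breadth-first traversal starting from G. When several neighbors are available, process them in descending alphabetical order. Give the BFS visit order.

Visit G; enqueue P, M, J, F → queue [P, M, J, F]
Visit P; enqueue O, L, H, A → queue [M, J, F, O, L, H, A]
Visit M; enqueue E → queue [J, F, O, L, H, A, E]
Visit J; enqueue D, C → queue [F, O, L, H, A, E, D, C]
Visit F; enqueue N, K → queue [O, L, H, A, E, D, C, N, K]
Visit O → queue [L, H, A, E, D, C, N, K]
Visit L → queue [H, A, E, D, C, N, K]
Visit H → queue [A, E, D, C, N, K]
Visit A; enqueue I, B → queue [E, D, C, N, K, I, B]
Visit E → queue [D, C, N, K, I, B]
Visit D → queue [C, N, K, I, B]
Visit C → queue [N, K, I, B]
Visit N → queue [K, I, B]
Visit K → queue [I, B]
Visit I → queue [B]
Visit B → queue []

G → P → M → J → F → O → L → H → A → E → D → C → N → K → I → B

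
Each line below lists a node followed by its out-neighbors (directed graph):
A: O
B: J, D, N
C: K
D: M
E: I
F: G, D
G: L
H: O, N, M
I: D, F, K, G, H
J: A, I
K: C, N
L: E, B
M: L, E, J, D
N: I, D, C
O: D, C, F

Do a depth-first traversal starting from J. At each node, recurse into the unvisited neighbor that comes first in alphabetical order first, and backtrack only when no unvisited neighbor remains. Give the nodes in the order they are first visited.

J, A, O, C, K, N, D, M, E, I, F, G, L, B, H

Visit J
J → A
A → O
O → C
C → K
K → N
N → D
D → M
M → E
E → I
I → F
F → G
G → L
L → B
I → H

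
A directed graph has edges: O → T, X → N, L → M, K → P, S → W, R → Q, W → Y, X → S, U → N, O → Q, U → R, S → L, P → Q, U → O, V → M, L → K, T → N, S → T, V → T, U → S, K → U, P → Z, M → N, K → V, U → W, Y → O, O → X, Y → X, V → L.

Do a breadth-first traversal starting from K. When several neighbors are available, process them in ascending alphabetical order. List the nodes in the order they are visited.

Visit K; enqueue P, U, V → queue [P, U, V]
Visit P; enqueue Q, Z → queue [U, V, Q, Z]
Visit U; enqueue N, O, R, S, W → queue [V, Q, Z, N, O, R, S, W]
Visit V; enqueue L, M, T → queue [Q, Z, N, O, R, S, W, L, M, T]
Visit Q → queue [Z, N, O, R, S, W, L, M, T]
Visit Z → queue [N, O, R, S, W, L, M, T]
Visit N → queue [O, R, S, W, L, M, T]
Visit O; enqueue X → queue [R, S, W, L, M, T, X]
Visit R → queue [S, W, L, M, T, X]
Visit S → queue [W, L, M, T, X]
Visit W; enqueue Y → queue [L, M, T, X, Y]
Visit L → queue [M, T, X, Y]
Visit M → queue [T, X, Y]
Visit T → queue [X, Y]
Visit X → queue [Y]
Visit Y → queue []

K, P, U, V, Q, Z, N, O, R, S, W, L, M, T, X, Y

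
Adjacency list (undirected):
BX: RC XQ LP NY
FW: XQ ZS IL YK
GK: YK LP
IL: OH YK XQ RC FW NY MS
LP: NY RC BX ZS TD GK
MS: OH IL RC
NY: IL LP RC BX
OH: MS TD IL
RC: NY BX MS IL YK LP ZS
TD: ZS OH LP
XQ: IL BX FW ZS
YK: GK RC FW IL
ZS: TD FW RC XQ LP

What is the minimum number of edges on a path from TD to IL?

Level 0: TD
Level 1: LP, OH, ZS
Level 2: BX, FW, GK, IL, MS, NY, RC, XQ
Level 3: YK
IL first appears at level 2.

2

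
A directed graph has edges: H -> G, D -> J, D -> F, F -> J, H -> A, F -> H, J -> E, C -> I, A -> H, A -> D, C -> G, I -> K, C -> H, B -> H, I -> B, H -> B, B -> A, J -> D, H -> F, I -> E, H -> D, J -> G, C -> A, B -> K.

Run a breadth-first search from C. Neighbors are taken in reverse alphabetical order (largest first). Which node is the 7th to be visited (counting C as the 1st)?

Visit C; enqueue I, H, G, A → queue [I, H, G, A]
Visit I; enqueue K, E, B → queue [H, G, A, K, E, B]
Visit H; enqueue F, D → queue [G, A, K, E, B, F, D]
Visit G → queue [A, K, E, B, F, D]
Visit A → queue [K, E, B, F, D]
Visit K → queue [E, B, F, D]
Visit E → queue [B, F, D]
Visit B → queue [F, D]
Visit F; enqueue J → queue [D, J]
Visit D → queue [J]
Visit J → queue []

Visit order: C, I, H, G, A, K, E, B, F, D, J

E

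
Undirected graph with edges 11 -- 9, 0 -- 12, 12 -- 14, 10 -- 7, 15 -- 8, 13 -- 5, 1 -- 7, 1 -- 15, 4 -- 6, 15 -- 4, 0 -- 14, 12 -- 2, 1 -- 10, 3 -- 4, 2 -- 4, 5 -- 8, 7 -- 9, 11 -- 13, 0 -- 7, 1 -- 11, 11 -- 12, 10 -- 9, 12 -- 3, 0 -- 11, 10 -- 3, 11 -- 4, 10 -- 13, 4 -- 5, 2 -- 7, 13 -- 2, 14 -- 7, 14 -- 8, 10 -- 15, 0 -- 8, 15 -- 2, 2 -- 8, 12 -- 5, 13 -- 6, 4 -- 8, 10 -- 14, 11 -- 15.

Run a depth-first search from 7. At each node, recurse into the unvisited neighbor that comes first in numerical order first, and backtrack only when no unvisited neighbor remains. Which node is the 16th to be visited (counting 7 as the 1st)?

Visit 7
7 → 0
0 → 8
8 → 2
2 → 4
4 → 3
3 → 10
10 → 1
1 → 11
11 → 9
11 → 12
12 → 5
5 → 13
13 → 6
12 → 14
11 → 15

Visit order: 7, 0, 8, 2, 4, 3, 10, 1, 11, 9, 12, 5, 13, 6, 14, 15

15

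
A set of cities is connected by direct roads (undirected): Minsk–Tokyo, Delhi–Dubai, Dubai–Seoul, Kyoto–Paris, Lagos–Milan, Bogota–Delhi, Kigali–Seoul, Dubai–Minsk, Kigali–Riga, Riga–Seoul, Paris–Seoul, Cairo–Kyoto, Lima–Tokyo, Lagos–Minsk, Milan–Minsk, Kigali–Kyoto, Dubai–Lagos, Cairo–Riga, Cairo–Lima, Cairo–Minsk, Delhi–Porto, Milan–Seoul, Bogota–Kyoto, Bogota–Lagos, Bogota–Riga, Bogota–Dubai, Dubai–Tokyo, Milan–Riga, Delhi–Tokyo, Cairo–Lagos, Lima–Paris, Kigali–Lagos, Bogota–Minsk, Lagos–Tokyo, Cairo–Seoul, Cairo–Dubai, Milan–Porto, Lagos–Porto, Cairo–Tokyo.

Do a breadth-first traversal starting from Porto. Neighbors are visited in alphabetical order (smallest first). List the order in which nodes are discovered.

Visit Porto; enqueue Delhi, Lagos, Milan → queue [Delhi, Lagos, Milan]
Visit Delhi; enqueue Bogota, Dubai, Tokyo → queue [Lagos, Milan, Bogota, Dubai, Tokyo]
Visit Lagos; enqueue Cairo, Kigali, Minsk → queue [Milan, Bogota, Dubai, Tokyo, Cairo, Kigali, Minsk]
Visit Milan; enqueue Riga, Seoul → queue [Bogota, Dubai, Tokyo, Cairo, Kigali, Minsk, Riga, Seoul]
Visit Bogota; enqueue Kyoto → queue [Dubai, Tokyo, Cairo, Kigali, Minsk, Riga, Seoul, Kyoto]
Visit Dubai → queue [Tokyo, Cairo, Kigali, Minsk, Riga, Seoul, Kyoto]
Visit Tokyo; enqueue Lima → queue [Cairo, Kigali, Minsk, Riga, Seoul, Kyoto, Lima]
Visit Cairo → queue [Kigali, Minsk, Riga, Seoul, Kyoto, Lima]
Visit Kigali → queue [Minsk, Riga, Seoul, Kyoto, Lima]
Visit Minsk → queue [Riga, Seoul, Kyoto, Lima]
Visit Riga → queue [Seoul, Kyoto, Lima]
Visit Seoul; enqueue Paris → queue [Kyoto, Lima, Paris]
Visit Kyoto → queue [Lima, Paris]
Visit Lima → queue [Paris]
Visit Paris → queue []

Porto → Delhi → Lagos → Milan → Bogota → Dubai → Tokyo → Cairo → Kigali → Minsk → Riga → Seoul → Kyoto → Lima → Paris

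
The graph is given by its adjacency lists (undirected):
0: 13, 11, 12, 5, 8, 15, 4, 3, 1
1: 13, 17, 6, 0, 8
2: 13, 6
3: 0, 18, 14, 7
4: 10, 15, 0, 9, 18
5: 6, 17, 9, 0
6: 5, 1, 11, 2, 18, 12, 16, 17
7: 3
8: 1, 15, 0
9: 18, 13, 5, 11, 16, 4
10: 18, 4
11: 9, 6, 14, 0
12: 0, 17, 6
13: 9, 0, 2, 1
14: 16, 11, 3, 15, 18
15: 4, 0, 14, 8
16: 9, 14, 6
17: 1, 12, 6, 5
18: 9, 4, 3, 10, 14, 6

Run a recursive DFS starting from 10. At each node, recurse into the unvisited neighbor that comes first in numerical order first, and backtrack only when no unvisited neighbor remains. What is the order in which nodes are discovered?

10 → 4 → 0 → 1 → 6 → 2 → 13 → 9 → 5 → 17 → 12 → 11 → 14 → 3 → 7 → 18 → 15 → 8 → 16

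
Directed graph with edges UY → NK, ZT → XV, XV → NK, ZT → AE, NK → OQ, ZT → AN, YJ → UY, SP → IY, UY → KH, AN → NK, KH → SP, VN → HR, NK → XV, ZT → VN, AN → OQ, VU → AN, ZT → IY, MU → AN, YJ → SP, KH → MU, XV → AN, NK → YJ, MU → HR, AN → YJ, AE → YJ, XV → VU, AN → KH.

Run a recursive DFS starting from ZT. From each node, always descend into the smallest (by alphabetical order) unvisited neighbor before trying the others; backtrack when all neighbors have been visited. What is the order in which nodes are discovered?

ZT, AE, YJ, SP, IY, UY, KH, MU, AN, NK, OQ, XV, VU, HR, VN

Visit ZT
ZT → AE
AE → YJ
YJ → SP
SP → IY
YJ → UY
UY → KH
KH → MU
MU → AN
AN → NK
NK → OQ
NK → XV
XV → VU
MU → HR
ZT → VN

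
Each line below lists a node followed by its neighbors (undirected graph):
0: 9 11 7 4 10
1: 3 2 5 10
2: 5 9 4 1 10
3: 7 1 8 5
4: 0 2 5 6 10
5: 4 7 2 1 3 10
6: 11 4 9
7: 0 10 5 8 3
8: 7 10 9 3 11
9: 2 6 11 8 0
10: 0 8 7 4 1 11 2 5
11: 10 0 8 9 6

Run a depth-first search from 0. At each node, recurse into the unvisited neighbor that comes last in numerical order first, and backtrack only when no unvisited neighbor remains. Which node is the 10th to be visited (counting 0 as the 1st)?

3

Visit 0
0 → 11
11 → 10
10 → 8
8 → 9
9 → 6
6 → 4
4 → 5
5 → 7
7 → 3
3 → 1
1 → 2

Visit order: 0, 11, 10, 8, 9, 6, 4, 5, 7, 3, 1, 2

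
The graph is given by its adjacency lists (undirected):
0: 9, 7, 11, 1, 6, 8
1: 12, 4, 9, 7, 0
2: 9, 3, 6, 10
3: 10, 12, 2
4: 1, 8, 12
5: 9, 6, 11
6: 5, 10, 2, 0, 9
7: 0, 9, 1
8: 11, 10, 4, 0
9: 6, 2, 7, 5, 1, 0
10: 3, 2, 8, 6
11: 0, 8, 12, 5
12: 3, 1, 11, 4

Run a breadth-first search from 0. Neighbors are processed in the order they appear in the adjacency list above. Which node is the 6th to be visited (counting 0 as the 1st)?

Visit 0; enqueue 9, 7, 11, 1, 6, 8 → queue [9, 7, 11, 1, 6, 8]
Visit 9; enqueue 2, 5 → queue [7, 11, 1, 6, 8, 2, 5]
Visit 7 → queue [11, 1, 6, 8, 2, 5]
Visit 11; enqueue 12 → queue [1, 6, 8, 2, 5, 12]
Visit 1; enqueue 4 → queue [6, 8, 2, 5, 12, 4]
Visit 6; enqueue 10 → queue [8, 2, 5, 12, 4, 10]
Visit 8 → queue [2, 5, 12, 4, 10]
Visit 2; enqueue 3 → queue [5, 12, 4, 10, 3]
Visit 5 → queue [12, 4, 10, 3]
Visit 12 → queue [4, 10, 3]
Visit 4 → queue [10, 3]
Visit 10 → queue [3]
Visit 3 → queue []

Visit order: 0, 9, 7, 11, 1, 6, 8, 2, 5, 12, 4, 10, 3

6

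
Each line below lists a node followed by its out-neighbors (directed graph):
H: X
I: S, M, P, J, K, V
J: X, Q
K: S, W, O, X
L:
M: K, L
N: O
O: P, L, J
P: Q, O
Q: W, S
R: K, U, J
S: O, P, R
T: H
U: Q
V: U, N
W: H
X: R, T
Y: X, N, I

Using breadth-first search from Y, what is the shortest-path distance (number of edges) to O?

2

Level 0: Y
Level 1: I, N, X
Level 2: J, K, M, O, P, R, S, T, V
Level 3: H, L, Q, U, W
O first appears at level 2.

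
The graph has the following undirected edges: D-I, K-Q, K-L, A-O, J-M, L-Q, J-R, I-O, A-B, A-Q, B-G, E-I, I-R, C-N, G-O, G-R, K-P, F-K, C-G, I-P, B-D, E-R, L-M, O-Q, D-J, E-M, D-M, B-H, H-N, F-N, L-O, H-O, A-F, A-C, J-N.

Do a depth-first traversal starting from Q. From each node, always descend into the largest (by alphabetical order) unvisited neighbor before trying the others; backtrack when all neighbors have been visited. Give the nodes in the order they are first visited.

Q O L M J R I P K F N H B G C A D E

Visit Q
Q → O
O → L
L → M
M → J
J → R
R → I
I → P
P → K
K → F
F → N
N → H
H → B
B → G
G → C
C → A
B → D
I → E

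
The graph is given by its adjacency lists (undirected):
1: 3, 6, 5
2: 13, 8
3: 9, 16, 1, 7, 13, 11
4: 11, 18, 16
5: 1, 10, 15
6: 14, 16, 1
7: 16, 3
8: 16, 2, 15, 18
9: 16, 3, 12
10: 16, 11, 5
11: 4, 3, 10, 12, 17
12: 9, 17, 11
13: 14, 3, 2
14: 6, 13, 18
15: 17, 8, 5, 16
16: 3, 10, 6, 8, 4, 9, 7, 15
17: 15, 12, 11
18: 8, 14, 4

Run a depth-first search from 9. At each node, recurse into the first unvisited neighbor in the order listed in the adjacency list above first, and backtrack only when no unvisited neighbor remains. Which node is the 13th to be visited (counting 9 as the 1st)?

11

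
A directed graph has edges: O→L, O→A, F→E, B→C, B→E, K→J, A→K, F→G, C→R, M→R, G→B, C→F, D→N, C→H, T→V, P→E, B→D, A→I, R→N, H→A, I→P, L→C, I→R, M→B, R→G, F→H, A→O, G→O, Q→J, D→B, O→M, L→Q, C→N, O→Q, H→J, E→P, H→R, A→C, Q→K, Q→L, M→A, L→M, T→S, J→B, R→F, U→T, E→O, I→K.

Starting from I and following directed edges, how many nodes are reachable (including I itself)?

18

BFS from I visits: I, R, P, K, N, G, F, E, J, O, B, H, Q, M, L, A, D, C
Reachable nodes: 18 of 22 total.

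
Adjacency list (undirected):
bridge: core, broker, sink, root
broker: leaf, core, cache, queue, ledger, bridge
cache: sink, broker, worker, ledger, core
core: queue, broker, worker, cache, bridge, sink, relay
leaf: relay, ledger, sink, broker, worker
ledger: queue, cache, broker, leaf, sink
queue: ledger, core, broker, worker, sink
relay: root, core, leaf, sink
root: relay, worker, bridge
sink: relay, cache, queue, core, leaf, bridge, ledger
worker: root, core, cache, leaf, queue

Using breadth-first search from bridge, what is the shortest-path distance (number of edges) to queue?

2

Level 0: bridge
Level 1: broker, core, root, sink
Level 2: cache, leaf, ledger, queue, relay, worker
queue first appears at level 2.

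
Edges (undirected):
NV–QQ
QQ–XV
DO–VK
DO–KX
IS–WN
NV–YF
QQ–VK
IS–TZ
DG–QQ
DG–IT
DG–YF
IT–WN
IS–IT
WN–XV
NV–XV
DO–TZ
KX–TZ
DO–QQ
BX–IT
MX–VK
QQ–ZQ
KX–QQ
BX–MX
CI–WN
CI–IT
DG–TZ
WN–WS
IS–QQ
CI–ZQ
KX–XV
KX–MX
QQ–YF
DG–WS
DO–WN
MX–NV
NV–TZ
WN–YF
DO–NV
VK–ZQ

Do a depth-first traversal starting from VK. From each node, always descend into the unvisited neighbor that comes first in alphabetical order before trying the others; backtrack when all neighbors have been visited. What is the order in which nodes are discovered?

VK → DO → KX → MX → BX → IT → CI → WN → IS → QQ → DG → TZ → NV → XV → YF → WS → ZQ

Visit VK
VK → DO
DO → KX
KX → MX
MX → BX
BX → IT
IT → CI
CI → WN
WN → IS
IS → QQ
QQ → DG
DG → TZ
TZ → NV
NV → XV
NV → YF
DG → WS
QQ → ZQ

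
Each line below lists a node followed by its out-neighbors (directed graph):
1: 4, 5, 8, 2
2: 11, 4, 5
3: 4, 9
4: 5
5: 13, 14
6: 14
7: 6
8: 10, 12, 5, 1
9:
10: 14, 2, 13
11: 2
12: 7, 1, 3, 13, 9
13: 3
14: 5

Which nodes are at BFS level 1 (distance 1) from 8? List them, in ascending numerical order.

Level 0: 8
Level 1: 1, 5, 10, 12
Level 2: 2, 3, 4, 7, 9, 13, 14
Level 3: 6, 11

1, 5, 10, 12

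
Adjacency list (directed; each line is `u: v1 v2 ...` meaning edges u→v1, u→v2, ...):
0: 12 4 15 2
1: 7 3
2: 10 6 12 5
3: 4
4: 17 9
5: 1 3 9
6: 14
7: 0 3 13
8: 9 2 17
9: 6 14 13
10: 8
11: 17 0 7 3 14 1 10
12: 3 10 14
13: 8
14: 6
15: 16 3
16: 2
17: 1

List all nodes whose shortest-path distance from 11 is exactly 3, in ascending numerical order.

Level 0: 11
Level 1: 0, 1, 3, 7, 10, 14, 17
Level 2: 2, 4, 6, 8, 12, 13, 15
Level 3: 5, 9, 16

5, 9, 16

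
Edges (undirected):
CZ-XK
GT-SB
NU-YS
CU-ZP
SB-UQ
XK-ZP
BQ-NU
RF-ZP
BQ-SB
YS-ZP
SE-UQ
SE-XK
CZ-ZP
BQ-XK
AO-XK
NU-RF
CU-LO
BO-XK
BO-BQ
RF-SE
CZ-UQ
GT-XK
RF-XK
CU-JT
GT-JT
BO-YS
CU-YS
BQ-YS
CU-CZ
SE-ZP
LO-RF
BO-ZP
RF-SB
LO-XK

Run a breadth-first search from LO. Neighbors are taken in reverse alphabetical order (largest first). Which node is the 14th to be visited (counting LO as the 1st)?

YS

Visit LO; enqueue XK, RF, CU → queue [XK, RF, CU]
Visit XK; enqueue ZP, SE, GT, CZ, BQ, BO, AO → queue [RF, CU, ZP, SE, GT, CZ, BQ, BO, AO]
Visit RF; enqueue SB, NU → queue [CU, ZP, SE, GT, CZ, BQ, BO, AO, SB, NU]
Visit CU; enqueue YS, JT → queue [ZP, SE, GT, CZ, BQ, BO, AO, SB, NU, YS, JT]
Visit ZP → queue [SE, GT, CZ, BQ, BO, AO, SB, NU, YS, JT]
Visit SE; enqueue UQ → queue [GT, CZ, BQ, BO, AO, SB, NU, YS, JT, UQ]
Visit GT → queue [CZ, BQ, BO, AO, SB, NU, YS, JT, UQ]
Visit CZ → queue [BQ, BO, AO, SB, NU, YS, JT, UQ]
Visit BQ → queue [BO, AO, SB, NU, YS, JT, UQ]
Visit BO → queue [AO, SB, NU, YS, JT, UQ]
Visit AO → queue [SB, NU, YS, JT, UQ]
Visit SB → queue [NU, YS, JT, UQ]
Visit NU → queue [YS, JT, UQ]
Visit YS → queue [JT, UQ]
Visit JT → queue [UQ]
Visit UQ → queue []

Visit order: LO, XK, RF, CU, ZP, SE, GT, CZ, BQ, BO, AO, SB, NU, YS, JT, UQ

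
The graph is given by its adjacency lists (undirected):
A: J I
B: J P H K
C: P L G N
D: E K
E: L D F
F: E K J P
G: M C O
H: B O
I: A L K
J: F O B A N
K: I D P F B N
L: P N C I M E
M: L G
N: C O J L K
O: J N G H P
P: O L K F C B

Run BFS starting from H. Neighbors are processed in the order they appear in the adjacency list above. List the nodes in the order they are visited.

Visit H; enqueue B, O → queue [B, O]
Visit B; enqueue J, P, K → queue [O, J, P, K]
Visit O; enqueue N, G → queue [J, P, K, N, G]
Visit J; enqueue F, A → queue [P, K, N, G, F, A]
Visit P; enqueue L, C → queue [K, N, G, F, A, L, C]
Visit K; enqueue I, D → queue [N, G, F, A, L, C, I, D]
Visit N → queue [G, F, A, L, C, I, D]
Visit G; enqueue M → queue [F, A, L, C, I, D, M]
Visit F; enqueue E → queue [A, L, C, I, D, M, E]
Visit A → queue [L, C, I, D, M, E]
Visit L → queue [C, I, D, M, E]
Visit C → queue [I, D, M, E]
Visit I → queue [D, M, E]
Visit D → queue [M, E]
Visit M → queue [E]
Visit E → queue []

H, B, O, J, P, K, N, G, F, A, L, C, I, D, M, E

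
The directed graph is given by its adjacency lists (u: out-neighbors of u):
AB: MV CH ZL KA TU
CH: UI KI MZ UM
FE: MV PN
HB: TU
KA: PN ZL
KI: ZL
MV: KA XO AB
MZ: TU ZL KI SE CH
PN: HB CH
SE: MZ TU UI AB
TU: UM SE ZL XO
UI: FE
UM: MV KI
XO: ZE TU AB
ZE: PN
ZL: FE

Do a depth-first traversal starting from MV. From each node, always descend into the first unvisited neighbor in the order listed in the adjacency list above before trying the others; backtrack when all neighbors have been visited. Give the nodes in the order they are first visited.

MV, KA, PN, HB, TU, UM, KI, ZL, FE, SE, MZ, CH, UI, AB, XO, ZE

Visit MV
MV → KA
KA → PN
PN → HB
HB → TU
TU → UM
UM → KI
KI → ZL
ZL → FE
TU → SE
SE → MZ
MZ → CH
CH → UI
SE → AB
TU → XO
XO → ZE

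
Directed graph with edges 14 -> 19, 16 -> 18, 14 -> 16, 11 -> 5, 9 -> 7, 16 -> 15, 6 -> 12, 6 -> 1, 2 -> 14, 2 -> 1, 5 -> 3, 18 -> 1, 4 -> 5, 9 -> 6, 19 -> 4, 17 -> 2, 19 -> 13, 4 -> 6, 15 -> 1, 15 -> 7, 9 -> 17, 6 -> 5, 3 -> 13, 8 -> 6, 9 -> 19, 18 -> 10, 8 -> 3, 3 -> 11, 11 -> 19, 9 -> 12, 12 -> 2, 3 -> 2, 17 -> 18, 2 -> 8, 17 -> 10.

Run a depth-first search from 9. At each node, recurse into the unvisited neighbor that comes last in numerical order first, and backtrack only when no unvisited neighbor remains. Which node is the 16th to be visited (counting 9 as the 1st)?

Visit 9
9 → 19
19 → 13
19 → 4
4 → 6
6 → 12
12 → 2
2 → 14
14 → 16
16 → 18
18 → 10
18 → 1
16 → 15
15 → 7
2 → 8
8 → 3
3 → 11
11 → 5
9 → 17

Visit order: 9, 19, 13, 4, 6, 12, 2, 14, 16, 18, 10, 1, 15, 7, 8, 3, 11, 5, 17

3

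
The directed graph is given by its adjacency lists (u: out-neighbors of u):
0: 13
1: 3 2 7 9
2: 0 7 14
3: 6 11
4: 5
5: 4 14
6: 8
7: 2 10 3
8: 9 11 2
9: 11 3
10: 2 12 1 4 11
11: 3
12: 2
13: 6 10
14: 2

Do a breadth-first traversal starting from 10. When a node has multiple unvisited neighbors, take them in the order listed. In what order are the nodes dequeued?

10 2 12 1 4 11 0 7 14 3 9 5 13 6 8

Visit 10; enqueue 2, 12, 1, 4, 11 → queue [2, 12, 1, 4, 11]
Visit 2; enqueue 0, 7, 14 → queue [12, 1, 4, 11, 0, 7, 14]
Visit 12 → queue [1, 4, 11, 0, 7, 14]
Visit 1; enqueue 3, 9 → queue [4, 11, 0, 7, 14, 3, 9]
Visit 4; enqueue 5 → queue [11, 0, 7, 14, 3, 9, 5]
Visit 11 → queue [0, 7, 14, 3, 9, 5]
Visit 0; enqueue 13 → queue [7, 14, 3, 9, 5, 13]
Visit 7 → queue [14, 3, 9, 5, 13]
Visit 14 → queue [3, 9, 5, 13]
Visit 3; enqueue 6 → queue [9, 5, 13, 6]
Visit 9 → queue [5, 13, 6]
Visit 5 → queue [13, 6]
Visit 13 → queue [6]
Visit 6; enqueue 8 → queue [8]
Visit 8 → queue []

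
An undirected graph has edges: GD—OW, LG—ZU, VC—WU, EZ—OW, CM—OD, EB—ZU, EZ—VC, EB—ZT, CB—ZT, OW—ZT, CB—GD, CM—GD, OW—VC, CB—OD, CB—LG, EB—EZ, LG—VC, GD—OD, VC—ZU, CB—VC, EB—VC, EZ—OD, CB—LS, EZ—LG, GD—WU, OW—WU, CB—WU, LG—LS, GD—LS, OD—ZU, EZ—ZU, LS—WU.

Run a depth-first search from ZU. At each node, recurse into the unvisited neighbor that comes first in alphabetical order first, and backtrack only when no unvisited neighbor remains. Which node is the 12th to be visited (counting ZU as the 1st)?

Visit ZU
ZU → EB
EB → EZ
EZ → LG
LG → CB
CB → GD
GD → CM
CM → OD
GD → LS
LS → WU
WU → OW
OW → VC
OW → ZT

Visit order: ZU, EB, EZ, LG, CB, GD, CM, OD, LS, WU, OW, VC, ZT

VC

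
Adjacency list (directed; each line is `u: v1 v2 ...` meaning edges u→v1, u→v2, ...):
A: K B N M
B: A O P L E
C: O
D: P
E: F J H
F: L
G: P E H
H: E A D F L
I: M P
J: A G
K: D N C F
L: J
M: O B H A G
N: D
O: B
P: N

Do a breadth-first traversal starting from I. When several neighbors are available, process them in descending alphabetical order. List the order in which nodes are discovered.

I -> P -> M -> N -> O -> H -> G -> B -> A -> D -> L -> F -> E -> K -> J -> C

Visit I; enqueue P, M → queue [P, M]
Visit P; enqueue N → queue [M, N]
Visit M; enqueue O, H, G, B, A → queue [N, O, H, G, B, A]
Visit N; enqueue D → queue [O, H, G, B, A, D]
Visit O → queue [H, G, B, A, D]
Visit H; enqueue L, F, E → queue [G, B, A, D, L, F, E]
Visit G → queue [B, A, D, L, F, E]
Visit B → queue [A, D, L, F, E]
Visit A; enqueue K → queue [D, L, F, E, K]
Visit D → queue [L, F, E, K]
Visit L; enqueue J → queue [F, E, K, J]
Visit F → queue [E, K, J]
Visit E → queue [K, J]
Visit K; enqueue C → queue [J, C]
Visit J → queue [C]
Visit C → queue []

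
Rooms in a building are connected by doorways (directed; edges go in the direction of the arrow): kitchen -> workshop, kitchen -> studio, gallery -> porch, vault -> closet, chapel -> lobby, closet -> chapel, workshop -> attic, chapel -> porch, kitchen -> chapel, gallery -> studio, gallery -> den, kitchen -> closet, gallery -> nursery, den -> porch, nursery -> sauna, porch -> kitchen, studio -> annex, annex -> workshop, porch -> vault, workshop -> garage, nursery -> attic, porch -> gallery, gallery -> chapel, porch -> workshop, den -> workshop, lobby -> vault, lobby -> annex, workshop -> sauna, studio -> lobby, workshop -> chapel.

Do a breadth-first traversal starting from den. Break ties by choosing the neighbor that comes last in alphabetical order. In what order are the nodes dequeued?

Visit den; enqueue workshop, porch → queue [workshop, porch]
Visit workshop; enqueue sauna, garage, chapel, attic → queue [porch, sauna, garage, chapel, attic]
Visit porch; enqueue vault, kitchen, gallery → queue [sauna, garage, chapel, attic, vault, kitchen, gallery]
Visit sauna → queue [garage, chapel, attic, vault, kitchen, gallery]
Visit garage → queue [chapel, attic, vault, kitchen, gallery]
Visit chapel; enqueue lobby → queue [attic, vault, kitchen, gallery, lobby]
Visit attic → queue [vault, kitchen, gallery, lobby]
Visit vault; enqueue closet → queue [kitchen, gallery, lobby, closet]
Visit kitchen; enqueue studio → queue [gallery, lobby, closet, studio]
Visit gallery; enqueue nursery → queue [lobby, closet, studio, nursery]
Visit lobby; enqueue annex → queue [closet, studio, nursery, annex]
Visit closet → queue [studio, nursery, annex]
Visit studio → queue [nursery, annex]
Visit nursery → queue [annex]
Visit annex → queue []

den, workshop, porch, sauna, garage, chapel, attic, vault, kitchen, gallery, lobby, closet, studio, nursery, annex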